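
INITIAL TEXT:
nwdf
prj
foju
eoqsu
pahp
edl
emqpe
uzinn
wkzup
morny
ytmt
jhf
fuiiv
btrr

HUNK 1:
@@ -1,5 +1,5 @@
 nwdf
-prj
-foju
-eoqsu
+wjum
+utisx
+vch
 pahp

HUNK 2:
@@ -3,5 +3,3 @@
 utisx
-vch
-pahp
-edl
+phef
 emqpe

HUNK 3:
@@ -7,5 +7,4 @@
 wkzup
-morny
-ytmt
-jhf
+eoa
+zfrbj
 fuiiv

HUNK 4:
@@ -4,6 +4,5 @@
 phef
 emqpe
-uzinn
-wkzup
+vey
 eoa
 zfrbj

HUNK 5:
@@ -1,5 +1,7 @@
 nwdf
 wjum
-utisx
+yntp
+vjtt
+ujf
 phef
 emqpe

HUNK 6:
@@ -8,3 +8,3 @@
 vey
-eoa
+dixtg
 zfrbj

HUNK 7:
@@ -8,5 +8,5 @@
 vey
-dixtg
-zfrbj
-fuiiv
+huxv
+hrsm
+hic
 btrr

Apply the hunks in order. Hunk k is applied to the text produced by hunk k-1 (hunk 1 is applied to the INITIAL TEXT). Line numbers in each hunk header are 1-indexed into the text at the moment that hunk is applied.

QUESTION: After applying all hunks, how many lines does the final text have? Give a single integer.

Answer: 12

Derivation:
Hunk 1: at line 1 remove [prj,foju,eoqsu] add [wjum,utisx,vch] -> 14 lines: nwdf wjum utisx vch pahp edl emqpe uzinn wkzup morny ytmt jhf fuiiv btrr
Hunk 2: at line 3 remove [vch,pahp,edl] add [phef] -> 12 lines: nwdf wjum utisx phef emqpe uzinn wkzup morny ytmt jhf fuiiv btrr
Hunk 3: at line 7 remove [morny,ytmt,jhf] add [eoa,zfrbj] -> 11 lines: nwdf wjum utisx phef emqpe uzinn wkzup eoa zfrbj fuiiv btrr
Hunk 4: at line 4 remove [uzinn,wkzup] add [vey] -> 10 lines: nwdf wjum utisx phef emqpe vey eoa zfrbj fuiiv btrr
Hunk 5: at line 1 remove [utisx] add [yntp,vjtt,ujf] -> 12 lines: nwdf wjum yntp vjtt ujf phef emqpe vey eoa zfrbj fuiiv btrr
Hunk 6: at line 8 remove [eoa] add [dixtg] -> 12 lines: nwdf wjum yntp vjtt ujf phef emqpe vey dixtg zfrbj fuiiv btrr
Hunk 7: at line 8 remove [dixtg,zfrbj,fuiiv] add [huxv,hrsm,hic] -> 12 lines: nwdf wjum yntp vjtt ujf phef emqpe vey huxv hrsm hic btrr
Final line count: 12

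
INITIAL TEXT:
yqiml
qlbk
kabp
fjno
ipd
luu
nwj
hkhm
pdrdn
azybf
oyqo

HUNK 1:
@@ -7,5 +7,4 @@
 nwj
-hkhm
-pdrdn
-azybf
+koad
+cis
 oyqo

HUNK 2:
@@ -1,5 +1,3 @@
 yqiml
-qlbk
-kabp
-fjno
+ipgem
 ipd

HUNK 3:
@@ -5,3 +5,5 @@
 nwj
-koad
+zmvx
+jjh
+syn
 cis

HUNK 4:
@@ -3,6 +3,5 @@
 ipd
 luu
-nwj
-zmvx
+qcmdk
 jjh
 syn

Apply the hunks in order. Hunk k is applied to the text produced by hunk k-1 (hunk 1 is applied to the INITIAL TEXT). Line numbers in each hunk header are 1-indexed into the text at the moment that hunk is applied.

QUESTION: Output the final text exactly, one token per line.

Answer: yqiml
ipgem
ipd
luu
qcmdk
jjh
syn
cis
oyqo

Derivation:
Hunk 1: at line 7 remove [hkhm,pdrdn,azybf] add [koad,cis] -> 10 lines: yqiml qlbk kabp fjno ipd luu nwj koad cis oyqo
Hunk 2: at line 1 remove [qlbk,kabp,fjno] add [ipgem] -> 8 lines: yqiml ipgem ipd luu nwj koad cis oyqo
Hunk 3: at line 5 remove [koad] add [zmvx,jjh,syn] -> 10 lines: yqiml ipgem ipd luu nwj zmvx jjh syn cis oyqo
Hunk 4: at line 3 remove [nwj,zmvx] add [qcmdk] -> 9 lines: yqiml ipgem ipd luu qcmdk jjh syn cis oyqo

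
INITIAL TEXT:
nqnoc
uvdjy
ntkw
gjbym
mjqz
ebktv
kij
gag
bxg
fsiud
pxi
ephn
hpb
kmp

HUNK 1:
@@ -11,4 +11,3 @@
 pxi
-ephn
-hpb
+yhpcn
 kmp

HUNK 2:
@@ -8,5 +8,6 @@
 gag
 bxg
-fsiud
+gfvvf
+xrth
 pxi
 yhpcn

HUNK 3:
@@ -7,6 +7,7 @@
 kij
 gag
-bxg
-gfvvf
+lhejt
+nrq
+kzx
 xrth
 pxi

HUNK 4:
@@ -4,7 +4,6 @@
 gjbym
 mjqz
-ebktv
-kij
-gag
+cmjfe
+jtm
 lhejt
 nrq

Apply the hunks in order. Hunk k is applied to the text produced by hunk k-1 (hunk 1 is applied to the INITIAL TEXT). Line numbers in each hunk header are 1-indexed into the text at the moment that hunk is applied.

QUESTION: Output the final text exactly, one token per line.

Answer: nqnoc
uvdjy
ntkw
gjbym
mjqz
cmjfe
jtm
lhejt
nrq
kzx
xrth
pxi
yhpcn
kmp

Derivation:
Hunk 1: at line 11 remove [ephn,hpb] add [yhpcn] -> 13 lines: nqnoc uvdjy ntkw gjbym mjqz ebktv kij gag bxg fsiud pxi yhpcn kmp
Hunk 2: at line 8 remove [fsiud] add [gfvvf,xrth] -> 14 lines: nqnoc uvdjy ntkw gjbym mjqz ebktv kij gag bxg gfvvf xrth pxi yhpcn kmp
Hunk 3: at line 7 remove [bxg,gfvvf] add [lhejt,nrq,kzx] -> 15 lines: nqnoc uvdjy ntkw gjbym mjqz ebktv kij gag lhejt nrq kzx xrth pxi yhpcn kmp
Hunk 4: at line 4 remove [ebktv,kij,gag] add [cmjfe,jtm] -> 14 lines: nqnoc uvdjy ntkw gjbym mjqz cmjfe jtm lhejt nrq kzx xrth pxi yhpcn kmp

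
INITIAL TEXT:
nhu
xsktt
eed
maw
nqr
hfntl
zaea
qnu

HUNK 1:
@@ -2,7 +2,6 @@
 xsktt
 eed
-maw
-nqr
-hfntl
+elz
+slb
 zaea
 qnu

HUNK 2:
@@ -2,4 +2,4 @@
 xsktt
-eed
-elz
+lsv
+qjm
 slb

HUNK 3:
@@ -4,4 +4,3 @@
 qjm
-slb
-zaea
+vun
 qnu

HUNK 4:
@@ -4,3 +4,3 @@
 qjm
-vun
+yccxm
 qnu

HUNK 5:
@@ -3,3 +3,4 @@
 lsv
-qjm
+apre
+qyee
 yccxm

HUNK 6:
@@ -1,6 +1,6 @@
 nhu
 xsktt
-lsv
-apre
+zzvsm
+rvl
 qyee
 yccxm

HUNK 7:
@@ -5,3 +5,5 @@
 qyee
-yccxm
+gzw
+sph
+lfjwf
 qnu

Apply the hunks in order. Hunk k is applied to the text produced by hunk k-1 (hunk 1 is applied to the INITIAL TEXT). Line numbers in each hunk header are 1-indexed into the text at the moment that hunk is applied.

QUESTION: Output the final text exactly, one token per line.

Answer: nhu
xsktt
zzvsm
rvl
qyee
gzw
sph
lfjwf
qnu

Derivation:
Hunk 1: at line 2 remove [maw,nqr,hfntl] add [elz,slb] -> 7 lines: nhu xsktt eed elz slb zaea qnu
Hunk 2: at line 2 remove [eed,elz] add [lsv,qjm] -> 7 lines: nhu xsktt lsv qjm slb zaea qnu
Hunk 3: at line 4 remove [slb,zaea] add [vun] -> 6 lines: nhu xsktt lsv qjm vun qnu
Hunk 4: at line 4 remove [vun] add [yccxm] -> 6 lines: nhu xsktt lsv qjm yccxm qnu
Hunk 5: at line 3 remove [qjm] add [apre,qyee] -> 7 lines: nhu xsktt lsv apre qyee yccxm qnu
Hunk 6: at line 1 remove [lsv,apre] add [zzvsm,rvl] -> 7 lines: nhu xsktt zzvsm rvl qyee yccxm qnu
Hunk 7: at line 5 remove [yccxm] add [gzw,sph,lfjwf] -> 9 lines: nhu xsktt zzvsm rvl qyee gzw sph lfjwf qnu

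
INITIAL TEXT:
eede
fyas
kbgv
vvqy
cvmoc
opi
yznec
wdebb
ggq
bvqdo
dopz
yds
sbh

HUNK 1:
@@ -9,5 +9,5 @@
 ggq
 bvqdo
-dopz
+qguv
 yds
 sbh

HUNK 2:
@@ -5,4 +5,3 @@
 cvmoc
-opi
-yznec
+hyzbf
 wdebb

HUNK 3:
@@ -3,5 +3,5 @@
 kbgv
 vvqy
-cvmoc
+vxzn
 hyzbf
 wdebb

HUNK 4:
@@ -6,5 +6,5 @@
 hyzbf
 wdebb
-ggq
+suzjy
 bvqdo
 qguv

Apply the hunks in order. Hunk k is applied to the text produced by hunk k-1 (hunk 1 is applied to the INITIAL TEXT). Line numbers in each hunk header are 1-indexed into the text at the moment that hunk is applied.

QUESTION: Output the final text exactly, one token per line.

Answer: eede
fyas
kbgv
vvqy
vxzn
hyzbf
wdebb
suzjy
bvqdo
qguv
yds
sbh

Derivation:
Hunk 1: at line 9 remove [dopz] add [qguv] -> 13 lines: eede fyas kbgv vvqy cvmoc opi yznec wdebb ggq bvqdo qguv yds sbh
Hunk 2: at line 5 remove [opi,yznec] add [hyzbf] -> 12 lines: eede fyas kbgv vvqy cvmoc hyzbf wdebb ggq bvqdo qguv yds sbh
Hunk 3: at line 3 remove [cvmoc] add [vxzn] -> 12 lines: eede fyas kbgv vvqy vxzn hyzbf wdebb ggq bvqdo qguv yds sbh
Hunk 4: at line 6 remove [ggq] add [suzjy] -> 12 lines: eede fyas kbgv vvqy vxzn hyzbf wdebb suzjy bvqdo qguv yds sbh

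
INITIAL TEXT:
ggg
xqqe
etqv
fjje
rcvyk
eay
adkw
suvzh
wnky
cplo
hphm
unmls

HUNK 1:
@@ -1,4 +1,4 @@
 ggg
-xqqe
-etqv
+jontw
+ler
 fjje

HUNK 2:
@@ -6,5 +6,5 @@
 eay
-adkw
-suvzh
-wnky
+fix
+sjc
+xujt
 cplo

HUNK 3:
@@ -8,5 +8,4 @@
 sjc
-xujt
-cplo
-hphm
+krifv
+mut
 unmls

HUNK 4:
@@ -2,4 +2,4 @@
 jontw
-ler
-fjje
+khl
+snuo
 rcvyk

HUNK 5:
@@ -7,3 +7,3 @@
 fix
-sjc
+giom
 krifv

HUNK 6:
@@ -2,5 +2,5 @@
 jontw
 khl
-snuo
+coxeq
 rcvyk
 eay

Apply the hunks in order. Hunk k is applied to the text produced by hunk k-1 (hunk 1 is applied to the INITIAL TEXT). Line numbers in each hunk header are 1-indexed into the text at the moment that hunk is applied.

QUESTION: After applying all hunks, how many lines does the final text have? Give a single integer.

Answer: 11

Derivation:
Hunk 1: at line 1 remove [xqqe,etqv] add [jontw,ler] -> 12 lines: ggg jontw ler fjje rcvyk eay adkw suvzh wnky cplo hphm unmls
Hunk 2: at line 6 remove [adkw,suvzh,wnky] add [fix,sjc,xujt] -> 12 lines: ggg jontw ler fjje rcvyk eay fix sjc xujt cplo hphm unmls
Hunk 3: at line 8 remove [xujt,cplo,hphm] add [krifv,mut] -> 11 lines: ggg jontw ler fjje rcvyk eay fix sjc krifv mut unmls
Hunk 4: at line 2 remove [ler,fjje] add [khl,snuo] -> 11 lines: ggg jontw khl snuo rcvyk eay fix sjc krifv mut unmls
Hunk 5: at line 7 remove [sjc] add [giom] -> 11 lines: ggg jontw khl snuo rcvyk eay fix giom krifv mut unmls
Hunk 6: at line 2 remove [snuo] add [coxeq] -> 11 lines: ggg jontw khl coxeq rcvyk eay fix giom krifv mut unmls
Final line count: 11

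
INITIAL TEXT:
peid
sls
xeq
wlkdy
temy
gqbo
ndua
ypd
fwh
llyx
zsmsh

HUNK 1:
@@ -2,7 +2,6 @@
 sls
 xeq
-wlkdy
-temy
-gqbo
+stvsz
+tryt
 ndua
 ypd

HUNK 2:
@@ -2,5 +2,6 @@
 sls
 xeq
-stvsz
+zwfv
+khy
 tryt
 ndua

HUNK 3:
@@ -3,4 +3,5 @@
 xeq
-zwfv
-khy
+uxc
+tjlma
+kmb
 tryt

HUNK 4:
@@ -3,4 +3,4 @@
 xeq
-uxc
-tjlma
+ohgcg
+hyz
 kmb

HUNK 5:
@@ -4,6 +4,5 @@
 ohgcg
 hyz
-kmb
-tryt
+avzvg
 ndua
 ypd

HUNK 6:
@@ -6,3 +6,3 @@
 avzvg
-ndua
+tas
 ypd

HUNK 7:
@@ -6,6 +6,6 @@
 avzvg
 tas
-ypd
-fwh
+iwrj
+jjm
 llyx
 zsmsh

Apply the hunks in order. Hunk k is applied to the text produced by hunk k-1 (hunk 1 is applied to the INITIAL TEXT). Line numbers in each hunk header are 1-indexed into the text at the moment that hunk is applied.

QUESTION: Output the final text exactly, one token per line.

Answer: peid
sls
xeq
ohgcg
hyz
avzvg
tas
iwrj
jjm
llyx
zsmsh

Derivation:
Hunk 1: at line 2 remove [wlkdy,temy,gqbo] add [stvsz,tryt] -> 10 lines: peid sls xeq stvsz tryt ndua ypd fwh llyx zsmsh
Hunk 2: at line 2 remove [stvsz] add [zwfv,khy] -> 11 lines: peid sls xeq zwfv khy tryt ndua ypd fwh llyx zsmsh
Hunk 3: at line 3 remove [zwfv,khy] add [uxc,tjlma,kmb] -> 12 lines: peid sls xeq uxc tjlma kmb tryt ndua ypd fwh llyx zsmsh
Hunk 4: at line 3 remove [uxc,tjlma] add [ohgcg,hyz] -> 12 lines: peid sls xeq ohgcg hyz kmb tryt ndua ypd fwh llyx zsmsh
Hunk 5: at line 4 remove [kmb,tryt] add [avzvg] -> 11 lines: peid sls xeq ohgcg hyz avzvg ndua ypd fwh llyx zsmsh
Hunk 6: at line 6 remove [ndua] add [tas] -> 11 lines: peid sls xeq ohgcg hyz avzvg tas ypd fwh llyx zsmsh
Hunk 7: at line 6 remove [ypd,fwh] add [iwrj,jjm] -> 11 lines: peid sls xeq ohgcg hyz avzvg tas iwrj jjm llyx zsmsh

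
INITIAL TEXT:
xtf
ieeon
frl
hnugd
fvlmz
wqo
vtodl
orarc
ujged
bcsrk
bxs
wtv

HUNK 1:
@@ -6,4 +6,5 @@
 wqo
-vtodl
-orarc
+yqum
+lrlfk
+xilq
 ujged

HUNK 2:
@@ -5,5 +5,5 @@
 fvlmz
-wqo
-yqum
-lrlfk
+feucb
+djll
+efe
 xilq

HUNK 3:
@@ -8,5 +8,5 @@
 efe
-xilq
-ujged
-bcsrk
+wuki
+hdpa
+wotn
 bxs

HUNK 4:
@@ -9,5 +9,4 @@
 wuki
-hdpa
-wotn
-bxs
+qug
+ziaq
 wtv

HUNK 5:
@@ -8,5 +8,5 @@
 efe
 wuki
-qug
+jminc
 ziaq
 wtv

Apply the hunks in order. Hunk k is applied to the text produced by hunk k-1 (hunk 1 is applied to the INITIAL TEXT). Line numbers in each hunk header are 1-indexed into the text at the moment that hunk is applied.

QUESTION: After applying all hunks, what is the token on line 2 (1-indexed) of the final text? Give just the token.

Answer: ieeon

Derivation:
Hunk 1: at line 6 remove [vtodl,orarc] add [yqum,lrlfk,xilq] -> 13 lines: xtf ieeon frl hnugd fvlmz wqo yqum lrlfk xilq ujged bcsrk bxs wtv
Hunk 2: at line 5 remove [wqo,yqum,lrlfk] add [feucb,djll,efe] -> 13 lines: xtf ieeon frl hnugd fvlmz feucb djll efe xilq ujged bcsrk bxs wtv
Hunk 3: at line 8 remove [xilq,ujged,bcsrk] add [wuki,hdpa,wotn] -> 13 lines: xtf ieeon frl hnugd fvlmz feucb djll efe wuki hdpa wotn bxs wtv
Hunk 4: at line 9 remove [hdpa,wotn,bxs] add [qug,ziaq] -> 12 lines: xtf ieeon frl hnugd fvlmz feucb djll efe wuki qug ziaq wtv
Hunk 5: at line 8 remove [qug] add [jminc] -> 12 lines: xtf ieeon frl hnugd fvlmz feucb djll efe wuki jminc ziaq wtv
Final line 2: ieeon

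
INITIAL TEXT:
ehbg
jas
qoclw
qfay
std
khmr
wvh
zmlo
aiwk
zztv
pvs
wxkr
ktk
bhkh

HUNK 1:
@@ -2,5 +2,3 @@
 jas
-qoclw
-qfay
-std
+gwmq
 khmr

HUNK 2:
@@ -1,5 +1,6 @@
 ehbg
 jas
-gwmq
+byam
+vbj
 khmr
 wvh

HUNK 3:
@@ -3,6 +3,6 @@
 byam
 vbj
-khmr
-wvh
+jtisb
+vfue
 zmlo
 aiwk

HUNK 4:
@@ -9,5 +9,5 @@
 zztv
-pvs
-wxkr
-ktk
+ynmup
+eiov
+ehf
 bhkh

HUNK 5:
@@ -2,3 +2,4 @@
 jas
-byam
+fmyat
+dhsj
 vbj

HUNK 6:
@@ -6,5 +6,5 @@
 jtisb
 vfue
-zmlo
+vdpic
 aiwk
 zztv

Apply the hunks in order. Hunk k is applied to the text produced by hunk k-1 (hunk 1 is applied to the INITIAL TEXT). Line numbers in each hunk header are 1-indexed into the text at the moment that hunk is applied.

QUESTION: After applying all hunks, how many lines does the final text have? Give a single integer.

Answer: 14

Derivation:
Hunk 1: at line 2 remove [qoclw,qfay,std] add [gwmq] -> 12 lines: ehbg jas gwmq khmr wvh zmlo aiwk zztv pvs wxkr ktk bhkh
Hunk 2: at line 1 remove [gwmq] add [byam,vbj] -> 13 lines: ehbg jas byam vbj khmr wvh zmlo aiwk zztv pvs wxkr ktk bhkh
Hunk 3: at line 3 remove [khmr,wvh] add [jtisb,vfue] -> 13 lines: ehbg jas byam vbj jtisb vfue zmlo aiwk zztv pvs wxkr ktk bhkh
Hunk 4: at line 9 remove [pvs,wxkr,ktk] add [ynmup,eiov,ehf] -> 13 lines: ehbg jas byam vbj jtisb vfue zmlo aiwk zztv ynmup eiov ehf bhkh
Hunk 5: at line 2 remove [byam] add [fmyat,dhsj] -> 14 lines: ehbg jas fmyat dhsj vbj jtisb vfue zmlo aiwk zztv ynmup eiov ehf bhkh
Hunk 6: at line 6 remove [zmlo] add [vdpic] -> 14 lines: ehbg jas fmyat dhsj vbj jtisb vfue vdpic aiwk zztv ynmup eiov ehf bhkh
Final line count: 14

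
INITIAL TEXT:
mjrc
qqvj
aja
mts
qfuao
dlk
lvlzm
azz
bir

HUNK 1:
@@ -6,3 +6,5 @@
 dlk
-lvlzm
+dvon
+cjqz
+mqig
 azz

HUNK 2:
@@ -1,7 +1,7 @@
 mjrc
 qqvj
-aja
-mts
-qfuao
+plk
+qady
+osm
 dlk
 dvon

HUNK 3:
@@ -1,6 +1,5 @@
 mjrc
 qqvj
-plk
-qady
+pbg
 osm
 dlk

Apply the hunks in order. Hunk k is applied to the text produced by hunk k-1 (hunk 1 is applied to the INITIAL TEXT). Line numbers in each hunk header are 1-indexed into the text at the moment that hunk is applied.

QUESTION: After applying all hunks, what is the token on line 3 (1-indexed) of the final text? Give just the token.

Hunk 1: at line 6 remove [lvlzm] add [dvon,cjqz,mqig] -> 11 lines: mjrc qqvj aja mts qfuao dlk dvon cjqz mqig azz bir
Hunk 2: at line 1 remove [aja,mts,qfuao] add [plk,qady,osm] -> 11 lines: mjrc qqvj plk qady osm dlk dvon cjqz mqig azz bir
Hunk 3: at line 1 remove [plk,qady] add [pbg] -> 10 lines: mjrc qqvj pbg osm dlk dvon cjqz mqig azz bir
Final line 3: pbg

Answer: pbg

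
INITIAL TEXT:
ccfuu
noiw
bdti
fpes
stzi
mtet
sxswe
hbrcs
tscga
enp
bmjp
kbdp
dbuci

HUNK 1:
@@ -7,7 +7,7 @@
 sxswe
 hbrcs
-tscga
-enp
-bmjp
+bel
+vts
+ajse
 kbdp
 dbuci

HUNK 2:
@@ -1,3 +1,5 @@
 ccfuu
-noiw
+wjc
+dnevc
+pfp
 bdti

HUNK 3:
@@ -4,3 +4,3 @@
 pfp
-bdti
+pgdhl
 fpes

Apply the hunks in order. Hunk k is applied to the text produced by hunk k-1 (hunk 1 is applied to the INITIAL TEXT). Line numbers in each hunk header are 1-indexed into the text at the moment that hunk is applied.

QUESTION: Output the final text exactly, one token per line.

Hunk 1: at line 7 remove [tscga,enp,bmjp] add [bel,vts,ajse] -> 13 lines: ccfuu noiw bdti fpes stzi mtet sxswe hbrcs bel vts ajse kbdp dbuci
Hunk 2: at line 1 remove [noiw] add [wjc,dnevc,pfp] -> 15 lines: ccfuu wjc dnevc pfp bdti fpes stzi mtet sxswe hbrcs bel vts ajse kbdp dbuci
Hunk 3: at line 4 remove [bdti] add [pgdhl] -> 15 lines: ccfuu wjc dnevc pfp pgdhl fpes stzi mtet sxswe hbrcs bel vts ajse kbdp dbuci

Answer: ccfuu
wjc
dnevc
pfp
pgdhl
fpes
stzi
mtet
sxswe
hbrcs
bel
vts
ajse
kbdp
dbuci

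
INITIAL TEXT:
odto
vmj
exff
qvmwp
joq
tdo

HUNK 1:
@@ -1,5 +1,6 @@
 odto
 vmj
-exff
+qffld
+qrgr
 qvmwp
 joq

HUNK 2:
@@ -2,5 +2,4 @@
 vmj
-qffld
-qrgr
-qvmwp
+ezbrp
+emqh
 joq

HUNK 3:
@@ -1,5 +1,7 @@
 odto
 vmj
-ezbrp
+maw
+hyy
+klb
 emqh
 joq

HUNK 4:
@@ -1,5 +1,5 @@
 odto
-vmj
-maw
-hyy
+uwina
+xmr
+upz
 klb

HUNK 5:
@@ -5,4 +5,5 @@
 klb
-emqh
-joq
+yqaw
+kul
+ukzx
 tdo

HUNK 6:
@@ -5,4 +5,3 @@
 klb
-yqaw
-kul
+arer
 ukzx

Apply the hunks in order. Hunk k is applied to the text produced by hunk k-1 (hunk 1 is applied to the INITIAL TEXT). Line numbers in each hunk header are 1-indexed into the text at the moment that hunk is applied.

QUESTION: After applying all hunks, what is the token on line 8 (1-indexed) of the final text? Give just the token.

Hunk 1: at line 1 remove [exff] add [qffld,qrgr] -> 7 lines: odto vmj qffld qrgr qvmwp joq tdo
Hunk 2: at line 2 remove [qffld,qrgr,qvmwp] add [ezbrp,emqh] -> 6 lines: odto vmj ezbrp emqh joq tdo
Hunk 3: at line 1 remove [ezbrp] add [maw,hyy,klb] -> 8 lines: odto vmj maw hyy klb emqh joq tdo
Hunk 4: at line 1 remove [vmj,maw,hyy] add [uwina,xmr,upz] -> 8 lines: odto uwina xmr upz klb emqh joq tdo
Hunk 5: at line 5 remove [emqh,joq] add [yqaw,kul,ukzx] -> 9 lines: odto uwina xmr upz klb yqaw kul ukzx tdo
Hunk 6: at line 5 remove [yqaw,kul] add [arer] -> 8 lines: odto uwina xmr upz klb arer ukzx tdo
Final line 8: tdo

Answer: tdo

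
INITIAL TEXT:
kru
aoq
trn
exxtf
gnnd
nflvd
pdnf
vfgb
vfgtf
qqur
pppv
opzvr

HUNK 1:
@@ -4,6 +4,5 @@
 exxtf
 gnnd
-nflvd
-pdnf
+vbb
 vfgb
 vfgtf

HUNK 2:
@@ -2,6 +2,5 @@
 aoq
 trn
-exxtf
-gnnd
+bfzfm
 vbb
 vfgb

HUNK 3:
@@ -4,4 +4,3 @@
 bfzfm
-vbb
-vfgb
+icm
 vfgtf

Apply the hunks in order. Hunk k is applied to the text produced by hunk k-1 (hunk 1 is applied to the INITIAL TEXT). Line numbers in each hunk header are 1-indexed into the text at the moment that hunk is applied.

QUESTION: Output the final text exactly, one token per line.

Hunk 1: at line 4 remove [nflvd,pdnf] add [vbb] -> 11 lines: kru aoq trn exxtf gnnd vbb vfgb vfgtf qqur pppv opzvr
Hunk 2: at line 2 remove [exxtf,gnnd] add [bfzfm] -> 10 lines: kru aoq trn bfzfm vbb vfgb vfgtf qqur pppv opzvr
Hunk 3: at line 4 remove [vbb,vfgb] add [icm] -> 9 lines: kru aoq trn bfzfm icm vfgtf qqur pppv opzvr

Answer: kru
aoq
trn
bfzfm
icm
vfgtf
qqur
pppv
opzvr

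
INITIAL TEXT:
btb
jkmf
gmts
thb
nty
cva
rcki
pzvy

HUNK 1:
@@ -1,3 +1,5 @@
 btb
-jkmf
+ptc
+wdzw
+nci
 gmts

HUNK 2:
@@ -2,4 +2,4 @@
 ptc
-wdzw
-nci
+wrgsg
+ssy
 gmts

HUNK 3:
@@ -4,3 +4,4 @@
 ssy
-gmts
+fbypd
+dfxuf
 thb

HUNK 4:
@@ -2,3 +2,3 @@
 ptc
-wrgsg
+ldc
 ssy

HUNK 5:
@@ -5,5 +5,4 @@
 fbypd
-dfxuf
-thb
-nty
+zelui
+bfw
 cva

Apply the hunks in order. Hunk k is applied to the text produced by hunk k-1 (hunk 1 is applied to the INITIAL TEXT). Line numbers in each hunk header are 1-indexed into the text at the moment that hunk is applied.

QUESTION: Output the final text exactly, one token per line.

Hunk 1: at line 1 remove [jkmf] add [ptc,wdzw,nci] -> 10 lines: btb ptc wdzw nci gmts thb nty cva rcki pzvy
Hunk 2: at line 2 remove [wdzw,nci] add [wrgsg,ssy] -> 10 lines: btb ptc wrgsg ssy gmts thb nty cva rcki pzvy
Hunk 3: at line 4 remove [gmts] add [fbypd,dfxuf] -> 11 lines: btb ptc wrgsg ssy fbypd dfxuf thb nty cva rcki pzvy
Hunk 4: at line 2 remove [wrgsg] add [ldc] -> 11 lines: btb ptc ldc ssy fbypd dfxuf thb nty cva rcki pzvy
Hunk 5: at line 5 remove [dfxuf,thb,nty] add [zelui,bfw] -> 10 lines: btb ptc ldc ssy fbypd zelui bfw cva rcki pzvy

Answer: btb
ptc
ldc
ssy
fbypd
zelui
bfw
cva
rcki
pzvy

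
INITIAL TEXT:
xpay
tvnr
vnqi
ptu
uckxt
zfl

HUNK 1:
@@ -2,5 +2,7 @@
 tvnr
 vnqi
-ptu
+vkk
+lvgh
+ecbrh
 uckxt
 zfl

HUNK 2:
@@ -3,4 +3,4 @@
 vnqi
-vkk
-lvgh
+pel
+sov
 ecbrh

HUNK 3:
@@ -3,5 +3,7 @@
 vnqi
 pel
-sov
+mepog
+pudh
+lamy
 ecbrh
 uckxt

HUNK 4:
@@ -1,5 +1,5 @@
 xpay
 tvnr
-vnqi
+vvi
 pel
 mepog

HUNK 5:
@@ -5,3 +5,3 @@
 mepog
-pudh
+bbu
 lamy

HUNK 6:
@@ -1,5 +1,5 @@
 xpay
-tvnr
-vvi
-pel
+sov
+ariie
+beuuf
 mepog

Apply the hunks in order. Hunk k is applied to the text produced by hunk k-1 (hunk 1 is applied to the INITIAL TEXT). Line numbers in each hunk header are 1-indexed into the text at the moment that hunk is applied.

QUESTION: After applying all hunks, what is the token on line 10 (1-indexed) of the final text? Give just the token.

Hunk 1: at line 2 remove [ptu] add [vkk,lvgh,ecbrh] -> 8 lines: xpay tvnr vnqi vkk lvgh ecbrh uckxt zfl
Hunk 2: at line 3 remove [vkk,lvgh] add [pel,sov] -> 8 lines: xpay tvnr vnqi pel sov ecbrh uckxt zfl
Hunk 3: at line 3 remove [sov] add [mepog,pudh,lamy] -> 10 lines: xpay tvnr vnqi pel mepog pudh lamy ecbrh uckxt zfl
Hunk 4: at line 1 remove [vnqi] add [vvi] -> 10 lines: xpay tvnr vvi pel mepog pudh lamy ecbrh uckxt zfl
Hunk 5: at line 5 remove [pudh] add [bbu] -> 10 lines: xpay tvnr vvi pel mepog bbu lamy ecbrh uckxt zfl
Hunk 6: at line 1 remove [tvnr,vvi,pel] add [sov,ariie,beuuf] -> 10 lines: xpay sov ariie beuuf mepog bbu lamy ecbrh uckxt zfl
Final line 10: zfl

Answer: zfl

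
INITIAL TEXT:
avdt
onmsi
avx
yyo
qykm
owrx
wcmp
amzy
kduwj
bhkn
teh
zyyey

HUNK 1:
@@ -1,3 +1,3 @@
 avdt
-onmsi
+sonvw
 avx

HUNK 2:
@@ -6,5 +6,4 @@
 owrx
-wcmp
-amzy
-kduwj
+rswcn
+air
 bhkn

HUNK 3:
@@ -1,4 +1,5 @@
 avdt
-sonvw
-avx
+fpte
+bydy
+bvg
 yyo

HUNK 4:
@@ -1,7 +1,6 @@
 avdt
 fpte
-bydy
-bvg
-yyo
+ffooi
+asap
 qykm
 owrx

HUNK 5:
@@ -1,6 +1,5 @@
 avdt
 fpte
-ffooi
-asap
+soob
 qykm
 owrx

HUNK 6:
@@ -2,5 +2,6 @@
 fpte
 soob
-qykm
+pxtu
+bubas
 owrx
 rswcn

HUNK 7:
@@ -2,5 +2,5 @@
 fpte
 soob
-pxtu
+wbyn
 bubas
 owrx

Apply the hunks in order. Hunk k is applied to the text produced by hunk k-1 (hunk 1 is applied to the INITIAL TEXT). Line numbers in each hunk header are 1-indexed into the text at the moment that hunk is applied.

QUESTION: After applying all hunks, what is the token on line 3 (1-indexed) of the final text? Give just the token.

Answer: soob

Derivation:
Hunk 1: at line 1 remove [onmsi] add [sonvw] -> 12 lines: avdt sonvw avx yyo qykm owrx wcmp amzy kduwj bhkn teh zyyey
Hunk 2: at line 6 remove [wcmp,amzy,kduwj] add [rswcn,air] -> 11 lines: avdt sonvw avx yyo qykm owrx rswcn air bhkn teh zyyey
Hunk 3: at line 1 remove [sonvw,avx] add [fpte,bydy,bvg] -> 12 lines: avdt fpte bydy bvg yyo qykm owrx rswcn air bhkn teh zyyey
Hunk 4: at line 1 remove [bydy,bvg,yyo] add [ffooi,asap] -> 11 lines: avdt fpte ffooi asap qykm owrx rswcn air bhkn teh zyyey
Hunk 5: at line 1 remove [ffooi,asap] add [soob] -> 10 lines: avdt fpte soob qykm owrx rswcn air bhkn teh zyyey
Hunk 6: at line 2 remove [qykm] add [pxtu,bubas] -> 11 lines: avdt fpte soob pxtu bubas owrx rswcn air bhkn teh zyyey
Hunk 7: at line 2 remove [pxtu] add [wbyn] -> 11 lines: avdt fpte soob wbyn bubas owrx rswcn air bhkn teh zyyey
Final line 3: soob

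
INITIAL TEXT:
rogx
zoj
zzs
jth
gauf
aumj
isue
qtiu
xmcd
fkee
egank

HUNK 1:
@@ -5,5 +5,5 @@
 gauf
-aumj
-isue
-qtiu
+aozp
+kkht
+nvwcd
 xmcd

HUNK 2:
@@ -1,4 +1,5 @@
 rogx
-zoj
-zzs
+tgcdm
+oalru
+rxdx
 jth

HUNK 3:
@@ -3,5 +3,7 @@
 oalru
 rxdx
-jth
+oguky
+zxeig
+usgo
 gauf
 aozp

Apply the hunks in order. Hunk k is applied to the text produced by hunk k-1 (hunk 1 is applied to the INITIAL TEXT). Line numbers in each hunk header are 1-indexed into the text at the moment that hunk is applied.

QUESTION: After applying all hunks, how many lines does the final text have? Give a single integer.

Answer: 14

Derivation:
Hunk 1: at line 5 remove [aumj,isue,qtiu] add [aozp,kkht,nvwcd] -> 11 lines: rogx zoj zzs jth gauf aozp kkht nvwcd xmcd fkee egank
Hunk 2: at line 1 remove [zoj,zzs] add [tgcdm,oalru,rxdx] -> 12 lines: rogx tgcdm oalru rxdx jth gauf aozp kkht nvwcd xmcd fkee egank
Hunk 3: at line 3 remove [jth] add [oguky,zxeig,usgo] -> 14 lines: rogx tgcdm oalru rxdx oguky zxeig usgo gauf aozp kkht nvwcd xmcd fkee egank
Final line count: 14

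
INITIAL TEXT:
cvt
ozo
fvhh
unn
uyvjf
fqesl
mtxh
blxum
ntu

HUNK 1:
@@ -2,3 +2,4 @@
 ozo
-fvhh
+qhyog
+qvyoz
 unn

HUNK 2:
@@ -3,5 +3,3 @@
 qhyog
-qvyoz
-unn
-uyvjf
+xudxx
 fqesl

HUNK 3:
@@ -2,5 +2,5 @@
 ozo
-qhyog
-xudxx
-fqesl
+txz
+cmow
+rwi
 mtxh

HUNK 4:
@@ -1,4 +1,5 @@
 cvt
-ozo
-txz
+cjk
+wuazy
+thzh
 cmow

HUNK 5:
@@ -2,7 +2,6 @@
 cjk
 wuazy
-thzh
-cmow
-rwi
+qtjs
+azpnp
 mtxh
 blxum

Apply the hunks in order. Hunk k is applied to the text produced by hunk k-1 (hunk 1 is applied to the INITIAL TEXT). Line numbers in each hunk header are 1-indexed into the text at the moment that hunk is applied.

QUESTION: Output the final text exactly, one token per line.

Answer: cvt
cjk
wuazy
qtjs
azpnp
mtxh
blxum
ntu

Derivation:
Hunk 1: at line 2 remove [fvhh] add [qhyog,qvyoz] -> 10 lines: cvt ozo qhyog qvyoz unn uyvjf fqesl mtxh blxum ntu
Hunk 2: at line 3 remove [qvyoz,unn,uyvjf] add [xudxx] -> 8 lines: cvt ozo qhyog xudxx fqesl mtxh blxum ntu
Hunk 3: at line 2 remove [qhyog,xudxx,fqesl] add [txz,cmow,rwi] -> 8 lines: cvt ozo txz cmow rwi mtxh blxum ntu
Hunk 4: at line 1 remove [ozo,txz] add [cjk,wuazy,thzh] -> 9 lines: cvt cjk wuazy thzh cmow rwi mtxh blxum ntu
Hunk 5: at line 2 remove [thzh,cmow,rwi] add [qtjs,azpnp] -> 8 lines: cvt cjk wuazy qtjs azpnp mtxh blxum ntu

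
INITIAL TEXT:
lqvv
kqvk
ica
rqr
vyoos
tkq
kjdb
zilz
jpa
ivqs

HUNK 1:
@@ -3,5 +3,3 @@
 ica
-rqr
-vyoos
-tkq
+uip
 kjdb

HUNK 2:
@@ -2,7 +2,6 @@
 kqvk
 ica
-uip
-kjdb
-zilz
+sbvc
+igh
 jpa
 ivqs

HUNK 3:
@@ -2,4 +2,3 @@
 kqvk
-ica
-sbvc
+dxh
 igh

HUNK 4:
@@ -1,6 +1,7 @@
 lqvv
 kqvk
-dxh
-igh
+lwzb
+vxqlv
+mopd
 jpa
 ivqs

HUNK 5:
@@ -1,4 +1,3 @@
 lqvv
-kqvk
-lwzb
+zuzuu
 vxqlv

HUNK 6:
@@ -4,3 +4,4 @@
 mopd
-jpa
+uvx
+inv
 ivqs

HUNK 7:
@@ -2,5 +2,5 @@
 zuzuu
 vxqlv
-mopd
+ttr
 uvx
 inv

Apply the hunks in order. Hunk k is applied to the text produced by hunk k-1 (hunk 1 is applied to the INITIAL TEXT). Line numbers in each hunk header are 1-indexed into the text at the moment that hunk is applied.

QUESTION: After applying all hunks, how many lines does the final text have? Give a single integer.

Hunk 1: at line 3 remove [rqr,vyoos,tkq] add [uip] -> 8 lines: lqvv kqvk ica uip kjdb zilz jpa ivqs
Hunk 2: at line 2 remove [uip,kjdb,zilz] add [sbvc,igh] -> 7 lines: lqvv kqvk ica sbvc igh jpa ivqs
Hunk 3: at line 2 remove [ica,sbvc] add [dxh] -> 6 lines: lqvv kqvk dxh igh jpa ivqs
Hunk 4: at line 1 remove [dxh,igh] add [lwzb,vxqlv,mopd] -> 7 lines: lqvv kqvk lwzb vxqlv mopd jpa ivqs
Hunk 5: at line 1 remove [kqvk,lwzb] add [zuzuu] -> 6 lines: lqvv zuzuu vxqlv mopd jpa ivqs
Hunk 6: at line 4 remove [jpa] add [uvx,inv] -> 7 lines: lqvv zuzuu vxqlv mopd uvx inv ivqs
Hunk 7: at line 2 remove [mopd] add [ttr] -> 7 lines: lqvv zuzuu vxqlv ttr uvx inv ivqs
Final line count: 7

Answer: 7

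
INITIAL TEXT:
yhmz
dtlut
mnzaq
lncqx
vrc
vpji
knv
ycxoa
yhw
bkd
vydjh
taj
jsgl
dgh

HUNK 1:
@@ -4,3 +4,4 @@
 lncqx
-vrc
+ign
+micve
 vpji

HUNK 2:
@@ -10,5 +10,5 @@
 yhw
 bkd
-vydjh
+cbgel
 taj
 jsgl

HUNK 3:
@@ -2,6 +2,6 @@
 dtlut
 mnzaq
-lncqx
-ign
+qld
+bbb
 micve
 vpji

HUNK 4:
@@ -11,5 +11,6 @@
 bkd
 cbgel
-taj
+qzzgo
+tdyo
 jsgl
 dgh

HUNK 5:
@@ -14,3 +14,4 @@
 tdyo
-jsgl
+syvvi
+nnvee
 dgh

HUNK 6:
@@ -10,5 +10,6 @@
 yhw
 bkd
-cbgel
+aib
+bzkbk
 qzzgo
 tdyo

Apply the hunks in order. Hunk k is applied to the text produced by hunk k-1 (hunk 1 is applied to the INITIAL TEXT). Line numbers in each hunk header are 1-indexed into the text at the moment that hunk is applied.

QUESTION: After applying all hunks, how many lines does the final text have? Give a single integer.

Answer: 18

Derivation:
Hunk 1: at line 4 remove [vrc] add [ign,micve] -> 15 lines: yhmz dtlut mnzaq lncqx ign micve vpji knv ycxoa yhw bkd vydjh taj jsgl dgh
Hunk 2: at line 10 remove [vydjh] add [cbgel] -> 15 lines: yhmz dtlut mnzaq lncqx ign micve vpji knv ycxoa yhw bkd cbgel taj jsgl dgh
Hunk 3: at line 2 remove [lncqx,ign] add [qld,bbb] -> 15 lines: yhmz dtlut mnzaq qld bbb micve vpji knv ycxoa yhw bkd cbgel taj jsgl dgh
Hunk 4: at line 11 remove [taj] add [qzzgo,tdyo] -> 16 lines: yhmz dtlut mnzaq qld bbb micve vpji knv ycxoa yhw bkd cbgel qzzgo tdyo jsgl dgh
Hunk 5: at line 14 remove [jsgl] add [syvvi,nnvee] -> 17 lines: yhmz dtlut mnzaq qld bbb micve vpji knv ycxoa yhw bkd cbgel qzzgo tdyo syvvi nnvee dgh
Hunk 6: at line 10 remove [cbgel] add [aib,bzkbk] -> 18 lines: yhmz dtlut mnzaq qld bbb micve vpji knv ycxoa yhw bkd aib bzkbk qzzgo tdyo syvvi nnvee dgh
Final line count: 18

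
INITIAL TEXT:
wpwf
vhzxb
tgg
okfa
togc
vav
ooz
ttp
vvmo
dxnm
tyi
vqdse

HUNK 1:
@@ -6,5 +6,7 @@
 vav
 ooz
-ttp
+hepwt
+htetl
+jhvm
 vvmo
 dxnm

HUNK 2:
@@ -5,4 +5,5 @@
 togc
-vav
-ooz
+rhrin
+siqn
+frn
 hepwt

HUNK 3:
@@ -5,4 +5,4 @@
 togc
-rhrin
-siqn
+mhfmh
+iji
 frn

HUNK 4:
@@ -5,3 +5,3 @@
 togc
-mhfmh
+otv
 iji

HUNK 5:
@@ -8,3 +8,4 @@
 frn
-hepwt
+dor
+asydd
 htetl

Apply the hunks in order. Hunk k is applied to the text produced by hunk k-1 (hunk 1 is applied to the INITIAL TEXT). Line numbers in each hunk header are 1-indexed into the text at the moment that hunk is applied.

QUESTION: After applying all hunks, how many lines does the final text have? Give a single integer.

Answer: 16

Derivation:
Hunk 1: at line 6 remove [ttp] add [hepwt,htetl,jhvm] -> 14 lines: wpwf vhzxb tgg okfa togc vav ooz hepwt htetl jhvm vvmo dxnm tyi vqdse
Hunk 2: at line 5 remove [vav,ooz] add [rhrin,siqn,frn] -> 15 lines: wpwf vhzxb tgg okfa togc rhrin siqn frn hepwt htetl jhvm vvmo dxnm tyi vqdse
Hunk 3: at line 5 remove [rhrin,siqn] add [mhfmh,iji] -> 15 lines: wpwf vhzxb tgg okfa togc mhfmh iji frn hepwt htetl jhvm vvmo dxnm tyi vqdse
Hunk 4: at line 5 remove [mhfmh] add [otv] -> 15 lines: wpwf vhzxb tgg okfa togc otv iji frn hepwt htetl jhvm vvmo dxnm tyi vqdse
Hunk 5: at line 8 remove [hepwt] add [dor,asydd] -> 16 lines: wpwf vhzxb tgg okfa togc otv iji frn dor asydd htetl jhvm vvmo dxnm tyi vqdse
Final line count: 16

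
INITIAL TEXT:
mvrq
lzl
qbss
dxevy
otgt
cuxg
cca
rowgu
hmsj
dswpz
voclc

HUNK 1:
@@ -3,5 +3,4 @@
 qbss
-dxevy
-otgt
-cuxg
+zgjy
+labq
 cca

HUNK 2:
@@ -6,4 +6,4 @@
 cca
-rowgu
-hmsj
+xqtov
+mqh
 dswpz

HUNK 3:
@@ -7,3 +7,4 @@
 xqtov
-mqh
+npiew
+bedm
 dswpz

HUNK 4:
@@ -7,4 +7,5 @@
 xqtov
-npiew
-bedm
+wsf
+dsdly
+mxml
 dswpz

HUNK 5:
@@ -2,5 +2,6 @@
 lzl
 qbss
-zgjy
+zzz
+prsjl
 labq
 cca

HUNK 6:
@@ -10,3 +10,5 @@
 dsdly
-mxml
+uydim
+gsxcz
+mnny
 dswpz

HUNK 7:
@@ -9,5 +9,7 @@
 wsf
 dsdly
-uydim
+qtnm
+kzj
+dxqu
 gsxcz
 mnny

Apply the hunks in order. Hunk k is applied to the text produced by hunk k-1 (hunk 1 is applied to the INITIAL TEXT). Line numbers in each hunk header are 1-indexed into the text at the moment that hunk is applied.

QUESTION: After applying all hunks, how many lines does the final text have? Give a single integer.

Hunk 1: at line 3 remove [dxevy,otgt,cuxg] add [zgjy,labq] -> 10 lines: mvrq lzl qbss zgjy labq cca rowgu hmsj dswpz voclc
Hunk 2: at line 6 remove [rowgu,hmsj] add [xqtov,mqh] -> 10 lines: mvrq lzl qbss zgjy labq cca xqtov mqh dswpz voclc
Hunk 3: at line 7 remove [mqh] add [npiew,bedm] -> 11 lines: mvrq lzl qbss zgjy labq cca xqtov npiew bedm dswpz voclc
Hunk 4: at line 7 remove [npiew,bedm] add [wsf,dsdly,mxml] -> 12 lines: mvrq lzl qbss zgjy labq cca xqtov wsf dsdly mxml dswpz voclc
Hunk 5: at line 2 remove [zgjy] add [zzz,prsjl] -> 13 lines: mvrq lzl qbss zzz prsjl labq cca xqtov wsf dsdly mxml dswpz voclc
Hunk 6: at line 10 remove [mxml] add [uydim,gsxcz,mnny] -> 15 lines: mvrq lzl qbss zzz prsjl labq cca xqtov wsf dsdly uydim gsxcz mnny dswpz voclc
Hunk 7: at line 9 remove [uydim] add [qtnm,kzj,dxqu] -> 17 lines: mvrq lzl qbss zzz prsjl labq cca xqtov wsf dsdly qtnm kzj dxqu gsxcz mnny dswpz voclc
Final line count: 17

Answer: 17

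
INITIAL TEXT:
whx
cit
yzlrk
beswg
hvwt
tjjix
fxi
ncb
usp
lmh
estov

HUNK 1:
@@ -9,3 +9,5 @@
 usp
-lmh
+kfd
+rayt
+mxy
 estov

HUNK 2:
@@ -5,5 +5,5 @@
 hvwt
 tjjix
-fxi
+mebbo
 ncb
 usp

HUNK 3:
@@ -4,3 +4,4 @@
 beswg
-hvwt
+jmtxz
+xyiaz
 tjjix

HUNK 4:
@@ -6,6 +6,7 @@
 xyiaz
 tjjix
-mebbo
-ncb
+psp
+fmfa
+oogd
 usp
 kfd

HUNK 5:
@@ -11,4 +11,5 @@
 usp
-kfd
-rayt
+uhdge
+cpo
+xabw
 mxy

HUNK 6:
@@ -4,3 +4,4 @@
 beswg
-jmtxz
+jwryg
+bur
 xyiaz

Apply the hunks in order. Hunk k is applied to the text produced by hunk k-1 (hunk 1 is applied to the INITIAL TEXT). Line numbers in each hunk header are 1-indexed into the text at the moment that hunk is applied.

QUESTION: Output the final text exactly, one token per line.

Answer: whx
cit
yzlrk
beswg
jwryg
bur
xyiaz
tjjix
psp
fmfa
oogd
usp
uhdge
cpo
xabw
mxy
estov

Derivation:
Hunk 1: at line 9 remove [lmh] add [kfd,rayt,mxy] -> 13 lines: whx cit yzlrk beswg hvwt tjjix fxi ncb usp kfd rayt mxy estov
Hunk 2: at line 5 remove [fxi] add [mebbo] -> 13 lines: whx cit yzlrk beswg hvwt tjjix mebbo ncb usp kfd rayt mxy estov
Hunk 3: at line 4 remove [hvwt] add [jmtxz,xyiaz] -> 14 lines: whx cit yzlrk beswg jmtxz xyiaz tjjix mebbo ncb usp kfd rayt mxy estov
Hunk 4: at line 6 remove [mebbo,ncb] add [psp,fmfa,oogd] -> 15 lines: whx cit yzlrk beswg jmtxz xyiaz tjjix psp fmfa oogd usp kfd rayt mxy estov
Hunk 5: at line 11 remove [kfd,rayt] add [uhdge,cpo,xabw] -> 16 lines: whx cit yzlrk beswg jmtxz xyiaz tjjix psp fmfa oogd usp uhdge cpo xabw mxy estov
Hunk 6: at line 4 remove [jmtxz] add [jwryg,bur] -> 17 lines: whx cit yzlrk beswg jwryg bur xyiaz tjjix psp fmfa oogd usp uhdge cpo xabw mxy estov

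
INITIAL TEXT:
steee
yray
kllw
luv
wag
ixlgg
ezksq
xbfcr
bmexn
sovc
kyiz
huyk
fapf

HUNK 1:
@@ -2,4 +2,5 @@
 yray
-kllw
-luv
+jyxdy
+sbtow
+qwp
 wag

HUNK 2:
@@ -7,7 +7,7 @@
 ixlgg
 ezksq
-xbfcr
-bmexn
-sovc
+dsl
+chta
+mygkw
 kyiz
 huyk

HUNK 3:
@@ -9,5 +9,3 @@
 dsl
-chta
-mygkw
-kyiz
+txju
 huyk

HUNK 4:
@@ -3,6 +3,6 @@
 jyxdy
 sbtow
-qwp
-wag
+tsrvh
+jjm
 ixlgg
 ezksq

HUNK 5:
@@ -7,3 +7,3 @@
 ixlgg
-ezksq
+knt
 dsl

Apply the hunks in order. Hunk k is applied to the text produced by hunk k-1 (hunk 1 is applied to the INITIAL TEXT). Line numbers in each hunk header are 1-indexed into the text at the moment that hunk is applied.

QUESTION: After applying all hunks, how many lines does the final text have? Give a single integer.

Hunk 1: at line 2 remove [kllw,luv] add [jyxdy,sbtow,qwp] -> 14 lines: steee yray jyxdy sbtow qwp wag ixlgg ezksq xbfcr bmexn sovc kyiz huyk fapf
Hunk 2: at line 7 remove [xbfcr,bmexn,sovc] add [dsl,chta,mygkw] -> 14 lines: steee yray jyxdy sbtow qwp wag ixlgg ezksq dsl chta mygkw kyiz huyk fapf
Hunk 3: at line 9 remove [chta,mygkw,kyiz] add [txju] -> 12 lines: steee yray jyxdy sbtow qwp wag ixlgg ezksq dsl txju huyk fapf
Hunk 4: at line 3 remove [qwp,wag] add [tsrvh,jjm] -> 12 lines: steee yray jyxdy sbtow tsrvh jjm ixlgg ezksq dsl txju huyk fapf
Hunk 5: at line 7 remove [ezksq] add [knt] -> 12 lines: steee yray jyxdy sbtow tsrvh jjm ixlgg knt dsl txju huyk fapf
Final line count: 12

Answer: 12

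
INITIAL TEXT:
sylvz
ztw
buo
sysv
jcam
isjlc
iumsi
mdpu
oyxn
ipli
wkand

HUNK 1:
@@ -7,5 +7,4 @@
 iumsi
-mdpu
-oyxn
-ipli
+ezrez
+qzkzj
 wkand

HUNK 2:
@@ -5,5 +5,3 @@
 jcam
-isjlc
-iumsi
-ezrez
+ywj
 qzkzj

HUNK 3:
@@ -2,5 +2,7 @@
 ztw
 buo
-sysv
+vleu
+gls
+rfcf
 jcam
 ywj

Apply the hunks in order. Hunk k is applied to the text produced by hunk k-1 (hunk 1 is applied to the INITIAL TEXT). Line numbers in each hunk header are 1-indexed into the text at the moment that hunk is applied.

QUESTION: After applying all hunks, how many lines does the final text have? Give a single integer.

Hunk 1: at line 7 remove [mdpu,oyxn,ipli] add [ezrez,qzkzj] -> 10 lines: sylvz ztw buo sysv jcam isjlc iumsi ezrez qzkzj wkand
Hunk 2: at line 5 remove [isjlc,iumsi,ezrez] add [ywj] -> 8 lines: sylvz ztw buo sysv jcam ywj qzkzj wkand
Hunk 3: at line 2 remove [sysv] add [vleu,gls,rfcf] -> 10 lines: sylvz ztw buo vleu gls rfcf jcam ywj qzkzj wkand
Final line count: 10

Answer: 10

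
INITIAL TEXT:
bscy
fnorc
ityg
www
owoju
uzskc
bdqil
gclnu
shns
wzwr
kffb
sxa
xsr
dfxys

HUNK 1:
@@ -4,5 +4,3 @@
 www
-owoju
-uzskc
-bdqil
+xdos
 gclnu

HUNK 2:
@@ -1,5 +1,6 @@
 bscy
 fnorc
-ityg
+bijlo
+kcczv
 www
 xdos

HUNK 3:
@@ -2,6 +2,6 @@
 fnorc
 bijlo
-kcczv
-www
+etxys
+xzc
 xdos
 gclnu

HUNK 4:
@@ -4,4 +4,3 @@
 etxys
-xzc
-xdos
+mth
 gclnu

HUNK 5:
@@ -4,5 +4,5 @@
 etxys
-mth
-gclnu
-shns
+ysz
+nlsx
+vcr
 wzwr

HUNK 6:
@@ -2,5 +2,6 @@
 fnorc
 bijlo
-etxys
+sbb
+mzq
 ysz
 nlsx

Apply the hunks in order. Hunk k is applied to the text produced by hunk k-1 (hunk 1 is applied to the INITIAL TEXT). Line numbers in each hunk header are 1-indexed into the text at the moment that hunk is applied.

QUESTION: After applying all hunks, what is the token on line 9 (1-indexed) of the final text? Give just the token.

Hunk 1: at line 4 remove [owoju,uzskc,bdqil] add [xdos] -> 12 lines: bscy fnorc ityg www xdos gclnu shns wzwr kffb sxa xsr dfxys
Hunk 2: at line 1 remove [ityg] add [bijlo,kcczv] -> 13 lines: bscy fnorc bijlo kcczv www xdos gclnu shns wzwr kffb sxa xsr dfxys
Hunk 3: at line 2 remove [kcczv,www] add [etxys,xzc] -> 13 lines: bscy fnorc bijlo etxys xzc xdos gclnu shns wzwr kffb sxa xsr dfxys
Hunk 4: at line 4 remove [xzc,xdos] add [mth] -> 12 lines: bscy fnorc bijlo etxys mth gclnu shns wzwr kffb sxa xsr dfxys
Hunk 5: at line 4 remove [mth,gclnu,shns] add [ysz,nlsx,vcr] -> 12 lines: bscy fnorc bijlo etxys ysz nlsx vcr wzwr kffb sxa xsr dfxys
Hunk 6: at line 2 remove [etxys] add [sbb,mzq] -> 13 lines: bscy fnorc bijlo sbb mzq ysz nlsx vcr wzwr kffb sxa xsr dfxys
Final line 9: wzwr

Answer: wzwr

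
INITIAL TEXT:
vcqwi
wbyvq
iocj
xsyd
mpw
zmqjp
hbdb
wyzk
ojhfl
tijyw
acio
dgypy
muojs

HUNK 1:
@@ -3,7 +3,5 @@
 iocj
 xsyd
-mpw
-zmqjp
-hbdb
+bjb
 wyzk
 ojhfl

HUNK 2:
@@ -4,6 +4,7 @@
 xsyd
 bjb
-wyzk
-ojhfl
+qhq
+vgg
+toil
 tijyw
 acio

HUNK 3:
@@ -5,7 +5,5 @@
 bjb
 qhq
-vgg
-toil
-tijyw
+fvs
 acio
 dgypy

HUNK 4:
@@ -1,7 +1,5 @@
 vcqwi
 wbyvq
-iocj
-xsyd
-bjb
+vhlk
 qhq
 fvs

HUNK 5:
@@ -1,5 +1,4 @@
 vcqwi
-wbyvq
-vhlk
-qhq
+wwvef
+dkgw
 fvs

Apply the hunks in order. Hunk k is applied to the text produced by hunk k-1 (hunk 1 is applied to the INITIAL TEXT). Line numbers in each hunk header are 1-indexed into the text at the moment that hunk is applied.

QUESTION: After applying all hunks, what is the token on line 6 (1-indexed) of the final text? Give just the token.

Answer: dgypy

Derivation:
Hunk 1: at line 3 remove [mpw,zmqjp,hbdb] add [bjb] -> 11 lines: vcqwi wbyvq iocj xsyd bjb wyzk ojhfl tijyw acio dgypy muojs
Hunk 2: at line 4 remove [wyzk,ojhfl] add [qhq,vgg,toil] -> 12 lines: vcqwi wbyvq iocj xsyd bjb qhq vgg toil tijyw acio dgypy muojs
Hunk 3: at line 5 remove [vgg,toil,tijyw] add [fvs] -> 10 lines: vcqwi wbyvq iocj xsyd bjb qhq fvs acio dgypy muojs
Hunk 4: at line 1 remove [iocj,xsyd,bjb] add [vhlk] -> 8 lines: vcqwi wbyvq vhlk qhq fvs acio dgypy muojs
Hunk 5: at line 1 remove [wbyvq,vhlk,qhq] add [wwvef,dkgw] -> 7 lines: vcqwi wwvef dkgw fvs acio dgypy muojs
Final line 6: dgypy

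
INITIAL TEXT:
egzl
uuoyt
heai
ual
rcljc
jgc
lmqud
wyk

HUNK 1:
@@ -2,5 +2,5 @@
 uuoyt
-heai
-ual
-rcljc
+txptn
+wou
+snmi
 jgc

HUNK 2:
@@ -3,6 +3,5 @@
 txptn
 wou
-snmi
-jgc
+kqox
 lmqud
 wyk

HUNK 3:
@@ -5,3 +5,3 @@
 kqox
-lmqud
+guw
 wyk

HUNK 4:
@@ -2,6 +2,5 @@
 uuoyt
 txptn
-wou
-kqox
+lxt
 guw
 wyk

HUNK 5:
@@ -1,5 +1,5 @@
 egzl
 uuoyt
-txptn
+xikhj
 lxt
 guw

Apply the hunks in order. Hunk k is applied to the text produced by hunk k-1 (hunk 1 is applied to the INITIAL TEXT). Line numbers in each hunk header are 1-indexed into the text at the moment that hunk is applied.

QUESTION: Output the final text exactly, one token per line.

Answer: egzl
uuoyt
xikhj
lxt
guw
wyk

Derivation:
Hunk 1: at line 2 remove [heai,ual,rcljc] add [txptn,wou,snmi] -> 8 lines: egzl uuoyt txptn wou snmi jgc lmqud wyk
Hunk 2: at line 3 remove [snmi,jgc] add [kqox] -> 7 lines: egzl uuoyt txptn wou kqox lmqud wyk
Hunk 3: at line 5 remove [lmqud] add [guw] -> 7 lines: egzl uuoyt txptn wou kqox guw wyk
Hunk 4: at line 2 remove [wou,kqox] add [lxt] -> 6 lines: egzl uuoyt txptn lxt guw wyk
Hunk 5: at line 1 remove [txptn] add [xikhj] -> 6 lines: egzl uuoyt xikhj lxt guw wyk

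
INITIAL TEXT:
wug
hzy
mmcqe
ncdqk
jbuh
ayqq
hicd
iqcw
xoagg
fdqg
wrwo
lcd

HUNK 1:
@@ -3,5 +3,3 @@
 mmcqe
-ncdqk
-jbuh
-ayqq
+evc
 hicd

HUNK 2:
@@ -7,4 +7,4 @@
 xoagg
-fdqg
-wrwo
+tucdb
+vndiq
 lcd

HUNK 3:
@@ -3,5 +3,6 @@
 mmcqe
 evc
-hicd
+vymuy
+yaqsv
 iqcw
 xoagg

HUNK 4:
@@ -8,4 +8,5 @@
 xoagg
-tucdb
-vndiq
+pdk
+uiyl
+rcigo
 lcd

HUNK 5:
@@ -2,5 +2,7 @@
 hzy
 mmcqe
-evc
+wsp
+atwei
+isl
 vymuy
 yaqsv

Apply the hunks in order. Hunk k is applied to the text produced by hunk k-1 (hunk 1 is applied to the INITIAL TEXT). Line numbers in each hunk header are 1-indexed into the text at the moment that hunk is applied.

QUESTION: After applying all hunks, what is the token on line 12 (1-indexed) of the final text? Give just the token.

Answer: uiyl

Derivation:
Hunk 1: at line 3 remove [ncdqk,jbuh,ayqq] add [evc] -> 10 lines: wug hzy mmcqe evc hicd iqcw xoagg fdqg wrwo lcd
Hunk 2: at line 7 remove [fdqg,wrwo] add [tucdb,vndiq] -> 10 lines: wug hzy mmcqe evc hicd iqcw xoagg tucdb vndiq lcd
Hunk 3: at line 3 remove [hicd] add [vymuy,yaqsv] -> 11 lines: wug hzy mmcqe evc vymuy yaqsv iqcw xoagg tucdb vndiq lcd
Hunk 4: at line 8 remove [tucdb,vndiq] add [pdk,uiyl,rcigo] -> 12 lines: wug hzy mmcqe evc vymuy yaqsv iqcw xoagg pdk uiyl rcigo lcd
Hunk 5: at line 2 remove [evc] add [wsp,atwei,isl] -> 14 lines: wug hzy mmcqe wsp atwei isl vymuy yaqsv iqcw xoagg pdk uiyl rcigo lcd
Final line 12: uiyl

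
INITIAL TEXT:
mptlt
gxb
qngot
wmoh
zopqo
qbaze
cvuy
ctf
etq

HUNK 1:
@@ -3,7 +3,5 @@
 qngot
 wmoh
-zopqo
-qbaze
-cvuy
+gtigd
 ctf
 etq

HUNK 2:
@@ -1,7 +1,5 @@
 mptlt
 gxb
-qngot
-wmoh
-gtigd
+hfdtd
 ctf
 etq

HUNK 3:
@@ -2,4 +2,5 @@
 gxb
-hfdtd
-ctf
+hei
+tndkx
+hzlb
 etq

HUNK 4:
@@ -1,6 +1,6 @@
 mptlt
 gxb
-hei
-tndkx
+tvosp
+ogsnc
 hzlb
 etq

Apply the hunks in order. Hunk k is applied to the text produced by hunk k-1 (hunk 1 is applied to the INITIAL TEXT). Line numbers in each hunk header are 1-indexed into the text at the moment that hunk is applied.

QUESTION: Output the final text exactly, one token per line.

Answer: mptlt
gxb
tvosp
ogsnc
hzlb
etq

Derivation:
Hunk 1: at line 3 remove [zopqo,qbaze,cvuy] add [gtigd] -> 7 lines: mptlt gxb qngot wmoh gtigd ctf etq
Hunk 2: at line 1 remove [qngot,wmoh,gtigd] add [hfdtd] -> 5 lines: mptlt gxb hfdtd ctf etq
Hunk 3: at line 2 remove [hfdtd,ctf] add [hei,tndkx,hzlb] -> 6 lines: mptlt gxb hei tndkx hzlb etq
Hunk 4: at line 1 remove [hei,tndkx] add [tvosp,ogsnc] -> 6 lines: mptlt gxb tvosp ogsnc hzlb etq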